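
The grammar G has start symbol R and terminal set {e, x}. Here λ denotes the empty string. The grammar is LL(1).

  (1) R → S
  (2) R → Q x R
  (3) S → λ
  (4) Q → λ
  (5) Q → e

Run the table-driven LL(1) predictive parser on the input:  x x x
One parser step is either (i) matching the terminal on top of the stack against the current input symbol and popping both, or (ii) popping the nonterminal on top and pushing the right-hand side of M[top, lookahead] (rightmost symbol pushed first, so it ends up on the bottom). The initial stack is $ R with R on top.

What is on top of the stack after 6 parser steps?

R

     Stack    Input    Action
  1  $ R      x x x $  expand R → Q x R
  2  $ R x Q  x x x $  expand Q → λ
  3  $ R x    x x x $  match x
  4  $ R      x x $    expand R → Q x R
  5  $ R x Q  x x $    expand Q → λ
  6  $ R x    x x $    match x
Stack after step 6: $ R (top = R).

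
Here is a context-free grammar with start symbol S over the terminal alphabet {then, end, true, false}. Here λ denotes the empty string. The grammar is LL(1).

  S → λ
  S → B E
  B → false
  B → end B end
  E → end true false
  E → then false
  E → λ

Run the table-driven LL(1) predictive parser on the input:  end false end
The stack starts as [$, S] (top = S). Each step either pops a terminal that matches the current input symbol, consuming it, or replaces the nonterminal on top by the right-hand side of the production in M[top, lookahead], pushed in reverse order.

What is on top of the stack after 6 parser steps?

E

     Stack          Input            Action
  1  $ S            end false end $  expand S → B E
  2  $ E B          end false end $  expand B → end B end
  3  $ E end B end  end false end $  match end
  4  $ E end B      false end $      expand B → false
  5  $ E end false  false end $      match false
  6  $ E end        end $            match end
Stack after step 6: $ E (top = E).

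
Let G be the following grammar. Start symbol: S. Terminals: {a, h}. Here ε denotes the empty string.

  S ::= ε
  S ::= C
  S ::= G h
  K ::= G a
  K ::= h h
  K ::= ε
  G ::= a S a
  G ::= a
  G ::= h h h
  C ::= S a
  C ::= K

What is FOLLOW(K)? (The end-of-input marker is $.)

FIRST(G) = {a, h}
FIRST(K) = {ε, a, h}  (via G a)
FIRST(S) = {ε, a, h}  (via C, G h)
FIRST(C) = {ε, a, h}  (via S a, K)
FOLLOW(S) includes $ since S is the start symbol.
FOLLOW(S): in G::=a S a, S is followed by a with FIRST {a}; in C::=S a, S is followed by a with FIRST {a}. Thus FOLLOW(S) = {$, a}.
FOLLOW(G): in S::=G h, G is followed by h with FIRST {h}; in K::=G a, G is followed by a with FIRST {a}. Thus FOLLOW(G) = {a, h}.
FOLLOW(C): in S::=C, the suffix after C is empty, so FOLLOW(C) ⊇ FOLLOW(S) = {$, a}. Thus FOLLOW(C) = {$, a}.
FOLLOW(K): in C::=K, the suffix after K is empty, so FOLLOW(K) ⊇ FOLLOW(C) = {$, a}. Thus FOLLOW(K) = {$, a}.

{$, a}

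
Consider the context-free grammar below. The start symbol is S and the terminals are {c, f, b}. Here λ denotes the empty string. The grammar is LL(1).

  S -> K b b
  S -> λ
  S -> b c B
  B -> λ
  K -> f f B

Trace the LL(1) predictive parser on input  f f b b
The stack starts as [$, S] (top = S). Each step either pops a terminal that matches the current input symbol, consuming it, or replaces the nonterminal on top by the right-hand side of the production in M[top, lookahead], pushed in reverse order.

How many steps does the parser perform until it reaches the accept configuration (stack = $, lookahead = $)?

7

     Stack        Input      Action
  1  $ S          f f b b $  expand S -> K b b
  2  $ b b K      f f b b $  expand K -> f f B
  3  $ b b B f f  f f b b $  match f
  4  $ b b B f    f b b $    match f
  5  $ b b B      b b $      expand B -> λ
  6  $ b b        b b $      match b
  7  $ b          b $        match b
Accept reached after 7 steps.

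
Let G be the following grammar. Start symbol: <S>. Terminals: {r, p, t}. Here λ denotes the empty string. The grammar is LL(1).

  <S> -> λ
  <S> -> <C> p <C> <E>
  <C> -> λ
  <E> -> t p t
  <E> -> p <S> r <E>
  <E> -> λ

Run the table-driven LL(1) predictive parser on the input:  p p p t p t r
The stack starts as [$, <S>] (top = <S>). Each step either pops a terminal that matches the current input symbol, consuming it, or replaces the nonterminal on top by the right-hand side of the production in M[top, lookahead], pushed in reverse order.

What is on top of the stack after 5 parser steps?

step 1: stack=$ <S>  input=p p p t p t r $  — expand <S> -> <C> p <C> <E>
step 2: stack=$ <E> <C> p <C>  input=p p p t p t r $  — expand <C> -> λ
step 3: stack=$ <E> <C> p  input=p p p t p t r $  — match p
step 4: stack=$ <E> <C>  input=p p t p t r $  — expand <C> -> λ
step 5: stack=$ <E>  input=p p t p t r $  — expand <E> -> p <S> r <E>
Stack after step 5: $ <E> r <S> p (top = p).

p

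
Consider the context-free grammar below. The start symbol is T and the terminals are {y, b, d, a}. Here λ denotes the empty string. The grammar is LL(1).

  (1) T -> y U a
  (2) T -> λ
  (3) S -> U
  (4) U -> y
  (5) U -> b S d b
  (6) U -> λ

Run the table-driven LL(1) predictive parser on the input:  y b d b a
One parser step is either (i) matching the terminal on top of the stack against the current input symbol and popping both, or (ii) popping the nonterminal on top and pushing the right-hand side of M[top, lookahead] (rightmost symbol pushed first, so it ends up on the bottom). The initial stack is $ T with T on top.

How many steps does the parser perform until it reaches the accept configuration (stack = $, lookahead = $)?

9

     Stack        Input        Action
  1  $ T          y b d b a $  expand T -> y U a
  2  $ a U y      y b d b a $  match y
  3  $ a U        b d b a $    expand U -> b S d b
  4  $ a b d S b  b d b a $    match b
  5  $ a b d S    d b a $      expand S -> U
  6  $ a b d U    d b a $      expand U -> λ
  7  $ a b d      d b a $      match d
  8  $ a b        b a $        match b
  9  $ a          a $          match a
Accept reached after 9 steps.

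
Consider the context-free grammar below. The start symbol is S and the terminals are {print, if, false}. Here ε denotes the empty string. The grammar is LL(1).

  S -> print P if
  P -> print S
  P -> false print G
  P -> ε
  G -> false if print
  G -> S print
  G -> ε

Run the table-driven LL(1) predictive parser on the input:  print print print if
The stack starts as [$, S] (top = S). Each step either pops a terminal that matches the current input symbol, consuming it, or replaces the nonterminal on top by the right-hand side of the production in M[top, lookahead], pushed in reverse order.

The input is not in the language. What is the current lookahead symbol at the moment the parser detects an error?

     Stack            Input                   Action
  1  $ S              print print print if $  expand S -> print P if
  2  $ if P print     print print print if $  match print
  3  $ if P           print print if $        expand P -> print S
  4  $ if S print     print print if $        match print
  5  $ if S           print if $              expand S -> print P if
  6  $ if if P print  print if $              match print
  7  $ if if P        if $                    expand P -> ε
  8  $ if if          if $                    match if
  9  $ if             $                       error: top is terminal if but lookahead is $

$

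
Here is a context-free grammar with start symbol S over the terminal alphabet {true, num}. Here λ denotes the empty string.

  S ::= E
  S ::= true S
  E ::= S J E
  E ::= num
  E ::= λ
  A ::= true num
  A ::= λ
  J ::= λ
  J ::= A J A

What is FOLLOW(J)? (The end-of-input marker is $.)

{$, num, true}

FIRST(A) = {λ, true}
FIRST(J) = {λ, true}  (via A J A)
FIRST(S) = {λ, num, true}  (via E)
FIRST(E) = {λ, num, true}  (via S J E)
FOLLOW(S) includes $ since S is the start symbol.
FOLLOW(S): in S::=true S, the suffix after S is empty (adds nothing new); in E::=S J E, S is followed by J E with FIRST {λ, num, true}; in E::=S J E, the suffix after S is nullable, so FOLLOW(S) ⊇ FOLLOW(E) = {$, num, true}. Thus FOLLOW(S) = {$, num, true}.
FOLLOW(E): in S::=E, the suffix after E is empty, so FOLLOW(E) ⊇ FOLLOW(S) = {$, num, true}; in E::=S J E, the suffix after E is empty (adds nothing new). Thus FOLLOW(E) = {$, num, true}.
FOLLOW(J): in E::=S J E, J is followed by E with FIRST {λ, num, true}; in E::=S J E, the suffix after J is nullable, so FOLLOW(J) ⊇ FOLLOW(E) = {$, num, true}; in J::=A J A, J is followed by A with FIRST {λ, true}; in J::=A J A, the suffix after J is nullable (adds nothing new). Thus FOLLOW(J) = {$, num, true}.
FOLLOW(A): in J::=A J A (occurrence 1), A is followed by J A with FIRST {λ, true}; in J::=A J A (occurrence 1), the suffix after A is nullable, so FOLLOW(A) ⊇ FOLLOW(J) = {$, num, true}; in J::=A J A (occurrence 2), the suffix after A is empty, so FOLLOW(A) ⊇ FOLLOW(J) = {$, num, true}. Thus FOLLOW(A) = {$, num, true}.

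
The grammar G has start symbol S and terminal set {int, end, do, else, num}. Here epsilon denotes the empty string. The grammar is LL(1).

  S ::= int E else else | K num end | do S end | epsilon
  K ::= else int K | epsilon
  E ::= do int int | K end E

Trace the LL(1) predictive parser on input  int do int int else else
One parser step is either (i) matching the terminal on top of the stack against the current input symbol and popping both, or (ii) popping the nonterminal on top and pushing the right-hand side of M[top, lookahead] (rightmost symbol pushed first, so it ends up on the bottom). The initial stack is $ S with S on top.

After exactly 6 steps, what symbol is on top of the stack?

     Stack                   Input                       Action
  1  $ S                     int do int int else else $  expand S ::= int E else else
  2  $ else else E int       int do int int else else $  match int
  3  $ else else E           do int int else else $      expand E ::= do int int
  4  $ else else int int do  do int int else else $      match do
  5  $ else else int int     int int else else $         match int
  6  $ else else int         int else else $             match int
Stack after step 6: $ else else (top = else).

else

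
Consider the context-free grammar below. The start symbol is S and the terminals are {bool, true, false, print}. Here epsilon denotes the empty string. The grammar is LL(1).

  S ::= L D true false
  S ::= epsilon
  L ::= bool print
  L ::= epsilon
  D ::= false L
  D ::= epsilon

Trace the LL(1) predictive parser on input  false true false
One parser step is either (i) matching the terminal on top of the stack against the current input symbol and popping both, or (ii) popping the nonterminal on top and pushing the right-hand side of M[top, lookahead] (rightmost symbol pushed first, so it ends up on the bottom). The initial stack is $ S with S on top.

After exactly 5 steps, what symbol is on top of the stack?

     Stack                 Input               Action
  1  $ S                   false true false $  expand S ::= L D true false
  2  $ false true D L      false true false $  expand L ::= epsilon
  3  $ false true D        false true false $  expand D ::= false L
  4  $ false true L false  false true false $  match false
  5  $ false true L        true false $        expand L ::= epsilon
Stack after step 5: $ false true (top = true).

true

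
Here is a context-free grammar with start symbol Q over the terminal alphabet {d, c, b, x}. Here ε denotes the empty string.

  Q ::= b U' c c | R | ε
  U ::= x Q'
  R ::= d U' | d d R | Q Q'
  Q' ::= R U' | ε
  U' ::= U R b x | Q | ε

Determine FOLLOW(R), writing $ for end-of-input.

FIRST(U) = {x}
FIRST(Q) = {ε, b, d, x}  (via R)
FIRST(U') = {ε, b, d, x}  (via U R b x, Q)
FIRST(R) = {ε, b, d, x}  (via Q Q')
FIRST(Q') = {ε, b, d, x}  (via R U')
FOLLOW(Q) includes $ since Q is the start symbol.
FOLLOW(U): in U'::=U R b x, U is followed by R b x with FIRST {b, d, x}. Thus FOLLOW(U) = {b, d, x}.
FOLLOW(Q): in R::=Q Q', Q is followed by Q' with FIRST {ε, b, d, x}; in R::=Q Q', the suffix after Q is nullable, so FOLLOW(Q) ⊇ FOLLOW(R) = {$, b, c, d, x}; in U'::=Q, the suffix after Q is empty, so FOLLOW(Q) ⊇ FOLLOW(U') = {$, b, c, d, x}. Thus FOLLOW(Q) = {$, b, c, d, x}.
FOLLOW(R): in Q::=R, the suffix after R is empty, so FOLLOW(R) ⊇ FOLLOW(Q) = {$, b, c, d, x}; in R::=d d R, the suffix after R is empty (adds nothing new); in Q'::=R U', R is followed by U' with FIRST {ε, b, d, x}; in Q'::=R U', the suffix after R is nullable, so FOLLOW(R) ⊇ FOLLOW(Q') = {$, b, c, d, x}; in U'::=U R b x, R is followed by b x with FIRST {b}. Thus FOLLOW(R) = {$, b, c, d, x}.
FOLLOW(Q'): in U::=x Q', the suffix after Q' is empty, so FOLLOW(Q') ⊇ FOLLOW(U) = {b, d, x}; in R::=Q Q', the suffix after Q' is empty, so FOLLOW(Q') ⊇ FOLLOW(R) = {$, b, c, d, x}. Thus FOLLOW(Q') = {$, b, c, d, x}.
FOLLOW(U'): in Q::=b U' c c, U' is followed by c c with FIRST {c}; in R::=d U', the suffix after U' is empty, so FOLLOW(U') ⊇ FOLLOW(R) = {$, b, c, d, x}; in Q'::=R U', the suffix after U' is empty, so FOLLOW(U') ⊇ FOLLOW(Q') = {$, b, c, d, x}. Thus FOLLOW(U') = {$, b, c, d, x}.

{$, b, c, d, x}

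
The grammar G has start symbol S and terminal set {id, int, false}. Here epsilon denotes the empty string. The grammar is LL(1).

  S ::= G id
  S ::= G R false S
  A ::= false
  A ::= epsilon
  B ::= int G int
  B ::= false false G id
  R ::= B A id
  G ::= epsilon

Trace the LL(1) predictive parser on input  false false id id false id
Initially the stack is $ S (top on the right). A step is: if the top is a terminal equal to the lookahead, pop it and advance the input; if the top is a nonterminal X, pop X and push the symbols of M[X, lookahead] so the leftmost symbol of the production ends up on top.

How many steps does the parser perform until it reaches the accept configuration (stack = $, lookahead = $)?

step 1: stack=$ S  input=false false id id false id $  — expand S ::= G R false S
step 2: stack=$ S false R G  input=false false id id false id $  — expand G ::= epsilon
step 3: stack=$ S false R  input=false false id id false id $  — expand R ::= B A id
step 4: stack=$ S false id A B  input=false false id id false id $  — expand B ::= false false G id
step 5: stack=$ S false id A id G false false  input=false false id id false id $  — match false
step 6: stack=$ S false id A id G false  input=false id id false id $  — match false
step 7: stack=$ S false id A id G  input=id id false id $  — expand G ::= epsilon
step 8: stack=$ S false id A id  input=id id false id $  — match id
step 9: stack=$ S false id A  input=id false id $  — expand A ::= epsilon
step 10: stack=$ S false id  input=id false id $  — match id
step 11: stack=$ S false  input=false id $  — match false
step 12: stack=$ S  input=id $  — expand S ::= G id
step 13: stack=$ id G  input=id $  — expand G ::= epsilon
step 14: stack=$ id  input=id $  — match id
Accept reached after 14 steps.

14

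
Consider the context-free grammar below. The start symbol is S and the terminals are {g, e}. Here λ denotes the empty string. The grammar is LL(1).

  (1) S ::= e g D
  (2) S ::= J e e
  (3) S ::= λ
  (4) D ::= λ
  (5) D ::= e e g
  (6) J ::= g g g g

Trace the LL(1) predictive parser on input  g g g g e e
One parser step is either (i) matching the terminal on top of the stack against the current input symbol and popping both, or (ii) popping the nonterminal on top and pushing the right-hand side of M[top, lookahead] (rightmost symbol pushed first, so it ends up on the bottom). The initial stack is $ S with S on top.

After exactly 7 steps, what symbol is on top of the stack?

e

     Stack          Input          Action
  1  $ S            g g g g e e $  expand S ::= J e e
  2  $ e e J        g g g g e e $  expand J ::= g g g g
  3  $ e e g g g g  g g g g e e $  match g
  4  $ e e g g g    g g g e e $    match g
  5  $ e e g g      g g e e $      match g
  6  $ e e g        g e e $        match g
  7  $ e e          e e $          match e
Stack after step 7: $ e (top = e).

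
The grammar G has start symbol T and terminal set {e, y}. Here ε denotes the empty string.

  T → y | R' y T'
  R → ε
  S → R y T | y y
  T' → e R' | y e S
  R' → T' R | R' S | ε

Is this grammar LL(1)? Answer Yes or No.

No

FIRST(T) = {e, y}
FIRST(R) = {ε}
FIRST(S) = {y}
FIRST(T') = {e, y}
FIRST(R') = {ε, e, y}
FOLLOW(T) = {$, y}
FOLLOW(R) = {$, y}
FOLLOW(S) = {$, y}
FOLLOW(T') = {$, y}
FOLLOW(R') = {$, y}
Cell M[R', e] receives both R' → T' R and R' → R' S — the grammar is not LL(1).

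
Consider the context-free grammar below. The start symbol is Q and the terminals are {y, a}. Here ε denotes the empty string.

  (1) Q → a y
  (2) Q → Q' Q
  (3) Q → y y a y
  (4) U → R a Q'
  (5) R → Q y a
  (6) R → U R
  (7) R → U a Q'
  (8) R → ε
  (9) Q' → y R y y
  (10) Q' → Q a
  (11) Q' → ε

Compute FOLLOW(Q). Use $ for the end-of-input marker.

FIRST(Q) = {a, y}  (via Q' Q)
FIRST(Q') = {ε, a, y}  (via Q a)
FIRST(U) = {a, y}  (via R a Q')
FIRST(R) = {ε, a, y}  (via Q y a, U R, U a Q')
FOLLOW(Q) includes $ since Q is the start symbol.
FOLLOW(Q): in Q→Q' Q, the suffix after Q is empty (adds nothing new); in R→Q y a, Q is followed by y a with FIRST {y}; in Q'→Q a, Q is followed by a with FIRST {a}. Thus FOLLOW(Q) = {$, a, y}.
FOLLOW(R): in U→R a Q', R is followed by a Q' with FIRST {a}; in R→U R, the suffix after R is empty (adds nothing new); in Q'→y R y y, R is followed by y y with FIRST {y}. Thus FOLLOW(R) = {a, y}.
FOLLOW(U): in R→U R, U is followed by R with FIRST {ε, a, y}; in R→U R, the suffix after U is nullable, so FOLLOW(U) ⊇ FOLLOW(R) = {a, y}; in R→U a Q', U is followed by a Q' with FIRST {a}. Thus FOLLOW(U) = {a, y}.
FOLLOW(Q'): in Q→Q' Q, Q' is followed by Q with FIRST {a, y}; in U→R a Q', the suffix after Q' is empty, so FOLLOW(Q') ⊇ FOLLOW(U) = {a, y}; in R→U a Q', the suffix after Q' is empty, so FOLLOW(Q') ⊇ FOLLOW(R) = {a, y}. Thus FOLLOW(Q') = {a, y}.

{$, a, y}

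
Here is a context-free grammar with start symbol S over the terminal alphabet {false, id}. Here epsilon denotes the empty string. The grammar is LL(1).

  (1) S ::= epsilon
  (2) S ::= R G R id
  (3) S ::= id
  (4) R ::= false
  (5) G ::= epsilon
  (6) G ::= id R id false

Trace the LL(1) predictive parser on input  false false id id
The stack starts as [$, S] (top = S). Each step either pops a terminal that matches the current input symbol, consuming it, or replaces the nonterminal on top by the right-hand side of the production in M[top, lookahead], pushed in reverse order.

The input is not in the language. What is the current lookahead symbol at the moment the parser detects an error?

step 1: stack=$ S  input=false false id id $  — expand S ::= R G R id
step 2: stack=$ id R G R  input=false false id id $  — expand R ::= false
step 3: stack=$ id R G false  input=false false id id $  — match false
step 4: stack=$ id R G  input=false id id $  — expand G ::= epsilon
step 5: stack=$ id R  input=false id id $  — expand R ::= false
step 6: stack=$ id false  input=false id id $  — match false
step 7: stack=$ id  input=id id $  — match id
step 8: stack=$  input=id $  — error: stack empty but input remains

id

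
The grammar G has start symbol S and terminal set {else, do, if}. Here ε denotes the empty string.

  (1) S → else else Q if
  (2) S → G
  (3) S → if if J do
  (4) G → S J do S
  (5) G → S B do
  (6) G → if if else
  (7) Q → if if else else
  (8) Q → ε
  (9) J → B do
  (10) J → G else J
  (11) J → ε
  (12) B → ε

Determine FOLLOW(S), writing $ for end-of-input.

FIRST(Q) = {ε, if}
FIRST(B) = {ε}
FIRST(S) = {else, if}  (via G)
FIRST(G) = {else, if}  (via S J do S, S B do)
FIRST(J) = {ε, do, else, if}  (via B do, G else J)
FOLLOW(S) includes $ since S is the start symbol.
FOLLOW(Q): in S→else else Q if, Q is followed by if with FIRST {if}. Thus FOLLOW(Q) = {if}.
FOLLOW(J): in S→if if J do, J is followed by do with FIRST {do}; in G→S J do S, J is followed by do S with FIRST {do}; in J→G else J, the suffix after J is empty (adds nothing new). Thus FOLLOW(J) = {do}.
FOLLOW(B): in G→S B do, B is followed by do with FIRST {do}; in J→B do, B is followed by do with FIRST {do}. Thus FOLLOW(B) = {do}.
FOLLOW(S): in G→S J do S (occurrence 1), S is followed by J do S with FIRST {do, else, if}; in G→S J do S (occurrence 2), the suffix after S is empty, so FOLLOW(S) ⊇ FOLLOW(G) = {$, do, else, if}; in G→S B do, S is followed by B do with FIRST {do}. Thus FOLLOW(S) = {$, do, else, if}.
FOLLOW(G): in S→G, the suffix after G is empty, so FOLLOW(G) ⊇ FOLLOW(S) = {$, do, else, if}; in J→G else J, G is followed by else J with FIRST {else}. Thus FOLLOW(G) = {$, do, else, if}.

{$, do, else, if}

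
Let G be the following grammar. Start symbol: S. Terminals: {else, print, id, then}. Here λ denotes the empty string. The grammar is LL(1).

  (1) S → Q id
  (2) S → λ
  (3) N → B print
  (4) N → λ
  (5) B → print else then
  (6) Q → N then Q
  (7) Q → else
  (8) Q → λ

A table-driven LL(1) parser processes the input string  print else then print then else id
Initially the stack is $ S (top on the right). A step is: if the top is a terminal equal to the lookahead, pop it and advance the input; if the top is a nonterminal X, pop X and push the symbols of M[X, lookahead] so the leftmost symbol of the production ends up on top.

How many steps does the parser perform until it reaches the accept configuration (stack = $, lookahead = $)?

12

      Stack                              Input                                 Action
   1  $ S                                print else then print then else id $  expand S → Q id
   2  $ id Q                             print else then print then else id $  expand Q → N then Q
   3  $ id Q then N                      print else then print then else id $  expand N → B print
   4  $ id Q then print B                print else then print then else id $  expand B → print else then
   5  $ id Q then print then else print  print else then print then else id $  match print
   6  $ id Q then print then else        else then print then else id $        match else
   7  $ id Q then print then             then print then else id $             match then
   8  $ id Q then print                  print then else id $                  match print
   9  $ id Q then                        then else id $                        match then
  10  $ id Q                             else id $                             expand Q → else
  11  $ id else                          else id $                             match else
  12  $ id                               id $                                  match id
Accept reached after 12 steps.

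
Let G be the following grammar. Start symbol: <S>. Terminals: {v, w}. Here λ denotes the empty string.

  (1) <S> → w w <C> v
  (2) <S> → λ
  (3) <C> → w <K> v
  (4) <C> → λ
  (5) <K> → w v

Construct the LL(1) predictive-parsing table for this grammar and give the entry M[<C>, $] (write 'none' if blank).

FIRST(<S>): from <S>→w w <C> v we get {w}; from <S>→λ we get {λ}. So FIRST(<S>) = {λ, w}.
FIRST(<C>): from <C>→w <K> v we get {w}; from <C>→λ we get {λ}. So FIRST(<C>) = {λ, w}.
FIRST(<K>): from <K>→w v we get {w}. So FIRST(<K>) = {w}.
FOLLOW(<S>) includes $ since <S> is the start symbol.
FOLLOW(<C>): in <S>→w w <C> v, <C> is followed by v with FIRST {v}. Thus FOLLOW(<C>) = {v}.
For <C> → w <K> v: FIRST(w <K> v) = {w}, so it goes in M[<C>, t] for t ∈ {w}.
For <C> → λ: FIRST(λ) = {λ}, so it goes in M[<C>, t] for t ∈ {}; since λ ∈ FIRST, also for every t ∈ FOLLOW(<C>) = {v}.
None of these place a production in M[<C>, $].

none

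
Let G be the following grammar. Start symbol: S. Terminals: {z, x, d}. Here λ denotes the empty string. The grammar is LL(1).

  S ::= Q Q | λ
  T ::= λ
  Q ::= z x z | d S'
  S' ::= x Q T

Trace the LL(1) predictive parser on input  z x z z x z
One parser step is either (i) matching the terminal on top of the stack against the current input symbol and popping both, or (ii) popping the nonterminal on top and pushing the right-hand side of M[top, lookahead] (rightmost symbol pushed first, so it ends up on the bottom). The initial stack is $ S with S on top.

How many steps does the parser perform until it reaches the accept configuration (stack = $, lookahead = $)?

9

     Stack      Input          Action
  1  $ S        z x z z x z $  expand S ::= Q Q
  2  $ Q Q      z x z z x z $  expand Q ::= z x z
  3  $ Q z x z  z x z z x z $  match z
  4  $ Q z x    x z z x z $    match x
  5  $ Q z      z z x z $      match z
  6  $ Q        z x z $        expand Q ::= z x z
  7  $ z x z    z x z $        match z
  8  $ z x      x z $          match x
  9  $ z        z $            match z
Accept reached after 9 steps.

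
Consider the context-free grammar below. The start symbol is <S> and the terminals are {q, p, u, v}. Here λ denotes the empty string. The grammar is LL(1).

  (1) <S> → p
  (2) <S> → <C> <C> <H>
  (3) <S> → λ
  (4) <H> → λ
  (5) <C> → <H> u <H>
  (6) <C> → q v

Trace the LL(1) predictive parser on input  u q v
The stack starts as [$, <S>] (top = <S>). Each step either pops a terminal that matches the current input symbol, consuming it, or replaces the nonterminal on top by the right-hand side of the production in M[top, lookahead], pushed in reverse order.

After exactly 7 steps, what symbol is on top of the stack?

     Stack                Input    Action
  1  $ <S>                u q v $  expand <S> → <C> <C> <H>
  2  $ <H> <C> <C>        u q v $  expand <C> → <H> u <H>
  3  $ <H> <C> <H> u <H>  u q v $  expand <H> → λ
  4  $ <H> <C> <H> u      u q v $  match u
  5  $ <H> <C> <H>        q v $    expand <H> → λ
  6  $ <H> <C>            q v $    expand <C> → q v
  7  $ <H> v q            q v $    match q
Stack after step 7: $ <H> v (top = v).

v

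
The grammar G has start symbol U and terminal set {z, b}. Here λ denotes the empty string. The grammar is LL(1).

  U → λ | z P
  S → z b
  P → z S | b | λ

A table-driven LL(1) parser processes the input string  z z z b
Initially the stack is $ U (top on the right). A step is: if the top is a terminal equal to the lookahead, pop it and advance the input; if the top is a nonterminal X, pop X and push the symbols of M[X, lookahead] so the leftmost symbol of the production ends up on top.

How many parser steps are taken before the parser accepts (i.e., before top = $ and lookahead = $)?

step 1: stack=$ U  input=z z z b $  — expand U → z P
step 2: stack=$ P z  input=z z z b $  — match z
step 3: stack=$ P  input=z z b $  — expand P → z S
step 4: stack=$ S z  input=z z b $  — match z
step 5: stack=$ S  input=z b $  — expand S → z b
step 6: stack=$ b z  input=z b $  — match z
step 7: stack=$ b  input=b $  — match b
Accept reached after 7 steps.

7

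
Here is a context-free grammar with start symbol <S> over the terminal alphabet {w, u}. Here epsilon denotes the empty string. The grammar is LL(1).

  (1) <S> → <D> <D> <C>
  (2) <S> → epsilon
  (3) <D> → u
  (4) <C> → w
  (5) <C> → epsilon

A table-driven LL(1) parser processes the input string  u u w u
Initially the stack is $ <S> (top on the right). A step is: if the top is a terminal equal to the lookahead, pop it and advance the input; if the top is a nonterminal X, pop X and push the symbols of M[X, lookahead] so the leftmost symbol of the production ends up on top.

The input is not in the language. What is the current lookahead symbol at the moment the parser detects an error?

     Stack          Input      Action
  1  $ <S>          u u w u $  expand <S> → <D> <D> <C>
  2  $ <C> <D> <D>  u u w u $  expand <D> → u
  3  $ <C> <D> u    u u w u $  match u
  4  $ <C> <D>      u w u $    expand <D> → u
  5  $ <C> u        u w u $    match u
  6  $ <C>          w u $      expand <C> → w
  7  $ w            w u $      match w
  8  $              u $        error: stack empty but input remains

u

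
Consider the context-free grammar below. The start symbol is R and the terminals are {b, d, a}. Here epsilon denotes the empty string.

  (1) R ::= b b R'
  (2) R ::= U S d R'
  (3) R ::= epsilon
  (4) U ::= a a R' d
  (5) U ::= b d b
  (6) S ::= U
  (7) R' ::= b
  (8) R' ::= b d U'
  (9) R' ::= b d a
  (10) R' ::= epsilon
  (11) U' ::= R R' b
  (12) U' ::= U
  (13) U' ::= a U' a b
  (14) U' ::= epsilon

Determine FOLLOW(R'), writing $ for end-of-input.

FIRST(U) = {a, b}
FIRST(R') = {epsilon, b}
FIRST(R) = {epsilon, a, b}  (via U S d R')
FIRST(S) = {a, b}  (via U)
FIRST(U') = {epsilon, a, b}  (via R R' b, U)
FOLLOW(R) includes $ since R is the start symbol.
FOLLOW(R): in U'::=R R' b, R is followed by R' b with FIRST {b}. Thus FOLLOW(R) = {$, b}.
FOLLOW(S): in R::=U S d R', S is followed by d R' with FIRST {d}. Thus FOLLOW(S) = {d}.
FOLLOW(R'): in R::=b b R', the suffix after R' is empty, so FOLLOW(R') ⊇ FOLLOW(R) = {$, b}; in R::=U S d R', the suffix after R' is empty, so FOLLOW(R') ⊇ FOLLOW(R) = {$, b}; in U::=a a R' d, R' is followed by d with FIRST {d}; in U'::=R R' b, R' is followed by b with FIRST {b}. Thus FOLLOW(R') = {$, b, d}.
FOLLOW(U'): in R'::=b d U', the suffix after U' is empty, so FOLLOW(U') ⊇ FOLLOW(R') = {$, b, d}; in U'::=a U' a b, U' is followed by a b with FIRST {a}. Thus FOLLOW(U') = {$, a, b, d}.
FOLLOW(U): in R::=U S d R', U is followed by S d R' with FIRST {a, b}; in S::=U, the suffix after U is empty, so FOLLOW(U) ⊇ FOLLOW(S) = {d}; in U'::=U, the suffix after U is empty, so FOLLOW(U) ⊇ FOLLOW(U') = {$, a, b, d}. Thus FOLLOW(U) = {$, a, b, d}.

{$, b, d}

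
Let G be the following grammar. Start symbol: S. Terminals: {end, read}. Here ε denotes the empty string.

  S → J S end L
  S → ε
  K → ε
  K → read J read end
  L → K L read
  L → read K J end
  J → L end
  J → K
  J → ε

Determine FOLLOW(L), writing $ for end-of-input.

{$, end, read}

FIRST(K): from K→ε we get {ε}; from K→read J read end we get {read}. So FIRST(K) = {ε, read}.
FIRST(L): from L→K L read we get {read}; from L→read K J end we get {read}. So FIRST(L) = {read}.
FIRST(J): from J→L end we get {read}; from J→K we get {ε, read}; from J→ε we get {ε}. So FIRST(J) = {ε, read}.
FIRST(S): from S→J S end L we get {end, read}; from S→ε we get {ε}. So FIRST(S) = {ε, end, read}.
FOLLOW(S) includes $ since S is the start symbol.
FOLLOW(S): in S→J S end L, S is followed by end L with FIRST {end}. Thus FOLLOW(S) = {$, end}.
FOLLOW(L): in S→J S end L, the suffix after L is empty, so FOLLOW(L) ⊇ FOLLOW(S) = {$, end}; in L→K L read, L is followed by read with FIRST {read}; in J→L end, L is followed by end with FIRST {end}. Thus FOLLOW(L) = {$, end, read}.
FOLLOW(J): in S→J S end L, J is followed by S end L with FIRST {end, read}; in K→read J read end, J is followed by read end with FIRST {read}; in L→read K J end, J is followed by end with FIRST {end}. Thus FOLLOW(J) = {end, read}.
FOLLOW(K): in L→K L read, K is followed by L read with FIRST {read}; in L→read K J end, K is followed by J end with FIRST {end, read}; in J→K, the suffix after K is empty, so FOLLOW(K) ⊇ FOLLOW(J) = {end, read}. Thus FOLLOW(K) = {end, read}.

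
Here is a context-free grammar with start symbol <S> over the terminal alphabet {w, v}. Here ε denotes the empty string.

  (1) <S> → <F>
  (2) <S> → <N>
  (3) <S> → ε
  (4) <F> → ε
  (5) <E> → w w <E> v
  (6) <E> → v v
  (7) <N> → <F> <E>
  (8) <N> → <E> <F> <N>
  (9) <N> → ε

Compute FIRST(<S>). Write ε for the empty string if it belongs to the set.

{ε, v, w}

FIRST(<F>): from <F>→ε we get {ε}. So FIRST(<F>) = {ε}.
FIRST(<E>): from <E>→w w <E> v we get {w}; from <E>→v v we get {v}. So FIRST(<E>) = {v, w}.
FIRST(<N>): from <N>→<F> <E> we get {v, w}; from <N>→<E> <F> <N> we get {v, w}; from <N>→ε we get {ε}. So FIRST(<N>) = {ε, v, w}.
FIRST(<S>): from <S>→<F> we get {ε}; from <S>→<N> we get {ε, v, w}; from <S>→ε we get {ε}. So FIRST(<S>) = {ε, v, w}.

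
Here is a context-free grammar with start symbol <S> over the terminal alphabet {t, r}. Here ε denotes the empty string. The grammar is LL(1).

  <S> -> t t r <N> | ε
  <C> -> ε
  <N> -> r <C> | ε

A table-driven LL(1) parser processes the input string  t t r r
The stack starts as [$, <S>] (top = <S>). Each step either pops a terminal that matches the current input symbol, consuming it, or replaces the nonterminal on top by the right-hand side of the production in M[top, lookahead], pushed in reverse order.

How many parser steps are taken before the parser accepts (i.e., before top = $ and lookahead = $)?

     Stack        Input      Action
  1  $ <S>        t t r r $  expand <S> -> t t r <N>
  2  $ <N> r t t  t t r r $  match t
  3  $ <N> r t    t r r $    match t
  4  $ <N> r      r r $      match r
  5  $ <N>        r $        expand <N> -> r <C>
  6  $ <C> r      r $        match r
  7  $ <C>        $          expand <C> -> ε
Accept reached after 7 steps.

7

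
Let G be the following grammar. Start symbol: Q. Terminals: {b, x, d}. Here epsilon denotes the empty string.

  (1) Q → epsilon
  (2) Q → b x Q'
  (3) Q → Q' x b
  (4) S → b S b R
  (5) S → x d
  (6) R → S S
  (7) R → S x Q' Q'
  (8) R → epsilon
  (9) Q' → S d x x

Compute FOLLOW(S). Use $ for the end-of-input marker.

FIRST(S): from S→b S b R we get {b}; from S→x d we get {x}. So FIRST(S) = {b, x}.
FIRST(R): from R→S S we get {b, x}; from R→S x Q' Q' we get {b, x}; from R→epsilon we get {epsilon}. So FIRST(R) = {epsilon, b, x}.
FIRST(Q'): from Q'→S d x x we get {b, x}. So FIRST(Q') = {b, x}.
FIRST(Q): from Q→epsilon we get {epsilon}; from Q→b x Q' we get {b}; from Q→Q' x b we get {b, x}. So FIRST(Q) = {epsilon, b, x}.
FOLLOW(Q) includes $ since Q is the start symbol.
FOLLOW(Q): Q appears on no right-hand side. Thus FOLLOW(Q) = {$}.
FOLLOW(S): in S→b S b R, S is followed by b R with FIRST {b}; in R→S S (occurrence 1), S is followed by S with FIRST {b, x}; in R→S S (occurrence 2), the suffix after S is empty, so FOLLOW(S) ⊇ FOLLOW(R) = {b, d, x}; in R→S x Q' Q', S is followed by x Q' Q' with FIRST {x}; in Q'→S d x x, S is followed by d x x with FIRST {d}. Thus FOLLOW(S) = {b, d, x}.
FOLLOW(R): in S→b S b R, the suffix after R is empty, so FOLLOW(R) ⊇ FOLLOW(S) = {b, d, x}. Thus FOLLOW(R) = {b, d, x}.
FOLLOW(Q'): in Q→b x Q', the suffix after Q' is empty, so FOLLOW(Q') ⊇ FOLLOW(Q) = {$}; in Q→Q' x b, Q' is followed by x b with FIRST {x}; in R→S x Q' Q' (occurrence 1), Q' is followed by Q' with FIRST {b, x}; in R→S x Q' Q' (occurrence 2), the suffix after Q' is empty, so FOLLOW(Q') ⊇ FOLLOW(R) = {b, d, x}. Thus FOLLOW(Q') = {$, b, d, x}.

{b, d, x}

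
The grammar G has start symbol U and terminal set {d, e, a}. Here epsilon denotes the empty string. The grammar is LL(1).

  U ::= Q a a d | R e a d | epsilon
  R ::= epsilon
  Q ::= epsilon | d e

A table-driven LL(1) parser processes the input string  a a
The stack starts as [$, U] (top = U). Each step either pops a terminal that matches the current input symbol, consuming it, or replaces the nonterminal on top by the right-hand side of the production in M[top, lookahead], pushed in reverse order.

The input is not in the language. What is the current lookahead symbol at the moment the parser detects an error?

     Stack      Input  Action
  1  $ U        a a $  expand U ::= Q a a d
  2  $ d a a Q  a a $  expand Q ::= epsilon
  3  $ d a a    a a $  match a
  4  $ d a      a $    match a
  5  $ d        $      error: top is terminal d but lookahead is $

$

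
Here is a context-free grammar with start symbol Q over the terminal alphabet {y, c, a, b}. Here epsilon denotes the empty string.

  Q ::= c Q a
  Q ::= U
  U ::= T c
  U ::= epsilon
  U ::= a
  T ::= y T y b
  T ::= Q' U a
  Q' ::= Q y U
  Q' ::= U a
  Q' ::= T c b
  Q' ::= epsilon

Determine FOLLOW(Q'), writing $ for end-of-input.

FIRST(Q) = {epsilon, a, c, y}  (via U)
FIRST(U) = {epsilon, a, c, y}  (via T c)
FIRST(T) = {a, c, y}  (via Q' U a)
FIRST(Q') = {epsilon, a, c, y}  (via Q y U, U a, T c b)
FOLLOW(Q) includes $ since Q is the start symbol.
FOLLOW(Q): in Q::=c Q a, Q is followed by a with FIRST {a}; in Q'::=Q y U, Q is followed by y U with FIRST {y}. Thus FOLLOW(Q) = {$, a, y}.
FOLLOW(T): in U::=T c, T is followed by c with FIRST {c}; in T::=y T y b, T is followed by y b with FIRST {y}; in Q'::=T c b, T is followed by c b with FIRST {c}. Thus FOLLOW(T) = {c, y}.
FOLLOW(Q'): in T::=Q' U a, Q' is followed by U a with FIRST {a, c, y}. Thus FOLLOW(Q') = {a, c, y}.
FOLLOW(U): in Q::=U, the suffix after U is empty, so FOLLOW(U) ⊇ FOLLOW(Q) = {$, a, y}; in T::=Q' U a, U is followed by a with FIRST {a}; in Q'::=Q y U, the suffix after U is empty, so FOLLOW(U) ⊇ FOLLOW(Q') = {a, c, y}; in Q'::=U a, U is followed by a with FIRST {a}. Thus FOLLOW(U) = {$, a, c, y}.

{a, c, y}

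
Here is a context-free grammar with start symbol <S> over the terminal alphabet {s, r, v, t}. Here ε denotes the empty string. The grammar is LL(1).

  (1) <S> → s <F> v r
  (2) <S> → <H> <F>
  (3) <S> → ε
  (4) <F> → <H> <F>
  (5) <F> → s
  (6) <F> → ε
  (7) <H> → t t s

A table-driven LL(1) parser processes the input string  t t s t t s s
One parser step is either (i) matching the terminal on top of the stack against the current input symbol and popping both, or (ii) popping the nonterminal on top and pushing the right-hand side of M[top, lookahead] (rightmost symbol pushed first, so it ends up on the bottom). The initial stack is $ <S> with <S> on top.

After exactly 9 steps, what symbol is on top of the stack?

s

step 1: stack=$ <S>  input=t t s t t s s $  — expand <S> → <H> <F>
step 2: stack=$ <F> <H>  input=t t s t t s s $  — expand <H> → t t s
step 3: stack=$ <F> s t t  input=t t s t t s s $  — match t
step 4: stack=$ <F> s t  input=t s t t s s $  — match t
step 5: stack=$ <F> s  input=s t t s s $  — match s
step 6: stack=$ <F>  input=t t s s $  — expand <F> → <H> <F>
step 7: stack=$ <F> <H>  input=t t s s $  — expand <H> → t t s
step 8: stack=$ <F> s t t  input=t t s s $  — match t
step 9: stack=$ <F> s t  input=t s s $  — match t
Stack after step 9: $ <F> s (top = s).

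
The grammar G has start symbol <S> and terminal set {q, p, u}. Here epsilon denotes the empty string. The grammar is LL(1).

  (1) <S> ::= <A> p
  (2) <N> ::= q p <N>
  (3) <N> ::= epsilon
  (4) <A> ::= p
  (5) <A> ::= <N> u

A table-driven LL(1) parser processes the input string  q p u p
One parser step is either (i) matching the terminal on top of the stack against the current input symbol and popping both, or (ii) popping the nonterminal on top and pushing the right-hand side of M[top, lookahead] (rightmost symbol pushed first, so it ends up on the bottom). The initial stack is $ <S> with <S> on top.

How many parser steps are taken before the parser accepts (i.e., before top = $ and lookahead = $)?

     Stack          Input      Action
  1  $ <S>          q p u p $  expand <S> ::= <A> p
  2  $ p <A>        q p u p $  expand <A> ::= <N> u
  3  $ p u <N>      q p u p $  expand <N> ::= q p <N>
  4  $ p u <N> p q  q p u p $  match q
  5  $ p u <N> p    p u p $    match p
  6  $ p u <N>      u p $      expand <N> ::= epsilon
  7  $ p u          u p $      match u
  8  $ p            p $        match p
Accept reached after 8 steps.

8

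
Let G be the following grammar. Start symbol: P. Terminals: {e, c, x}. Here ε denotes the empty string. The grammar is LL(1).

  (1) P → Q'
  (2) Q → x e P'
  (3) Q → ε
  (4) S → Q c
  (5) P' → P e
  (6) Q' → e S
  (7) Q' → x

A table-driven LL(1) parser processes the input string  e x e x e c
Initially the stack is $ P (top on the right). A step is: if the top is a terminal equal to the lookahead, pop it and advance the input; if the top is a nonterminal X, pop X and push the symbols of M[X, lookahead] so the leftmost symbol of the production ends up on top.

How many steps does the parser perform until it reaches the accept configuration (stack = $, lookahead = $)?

13

      Stack       Input          Action
   1  $ P         e x e x e c $  expand P → Q'
   2  $ Q'        e x e x e c $  expand Q' → e S
   3  $ S e       e x e x e c $  match e
   4  $ S         x e x e c $    expand S → Q c
   5  $ c Q       x e x e c $    expand Q → x e P'
   6  $ c P' e x  x e x e c $    match x
   7  $ c P' e    e x e c $      match e
   8  $ c P'      x e c $        expand P' → P e
   9  $ c e P     x e c $        expand P → Q'
  10  $ c e Q'    x e c $        expand Q' → x
  11  $ c e x     x e c $        match x
  12  $ c e       e c $          match e
  13  $ c         c $            match c
Accept reached after 13 steps.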